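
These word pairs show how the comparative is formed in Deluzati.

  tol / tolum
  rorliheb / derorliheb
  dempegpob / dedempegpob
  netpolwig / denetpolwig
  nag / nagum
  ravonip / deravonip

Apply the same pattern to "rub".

rubum

netpolwig and nag both end in -g yet inflect differently (denetpolwig, nagum), so the final letter is not what conditions the rule; the number of vowels is.
"rub" has 1 vowel. The stems with 1 vowel (tol → tolum, nag → nagum) add -um.
So rub → rubum.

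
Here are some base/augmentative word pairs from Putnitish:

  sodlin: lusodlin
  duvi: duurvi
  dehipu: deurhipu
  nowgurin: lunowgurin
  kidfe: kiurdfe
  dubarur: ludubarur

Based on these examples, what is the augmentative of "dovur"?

ludovur

"dovur" ends in a consonant. The stems ending in a consonant (dubarur → ludubarur, sodlin → lusodlin, nowgurin → lunowgurin) add the prefix lu-.
So dovur → ludovur.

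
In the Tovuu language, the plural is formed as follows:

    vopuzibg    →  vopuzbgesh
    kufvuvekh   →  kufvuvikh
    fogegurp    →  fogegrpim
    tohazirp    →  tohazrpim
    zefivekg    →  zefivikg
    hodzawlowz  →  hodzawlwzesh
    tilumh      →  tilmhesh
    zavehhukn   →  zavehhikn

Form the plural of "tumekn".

tumikn

kufvuvekh and tilumh both end in -h yet inflect differently (kufvuvikh, tilmhesh), so the final letter is not what conditions the rule; the second-to-last letter is.
"tumekn" has second-to-last letter 'k'. The stems whose second-to-last letter is 'k' (kufvuvekh → kufvuvikh, zefivekg → zefivikg, zavehhukn → zavehhikn) change the last vowel to 'i'.
So tumekn → tumikn.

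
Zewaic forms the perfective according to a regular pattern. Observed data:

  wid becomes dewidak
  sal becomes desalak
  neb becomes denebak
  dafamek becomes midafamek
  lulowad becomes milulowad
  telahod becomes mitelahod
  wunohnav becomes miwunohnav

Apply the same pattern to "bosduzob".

wid and lulowad both end in -d yet inflect differently (dewidak, milulowad), so the final letter is not what conditions the rule; the number of vowels is.
"bosduzob" has 3 vowels. The stems with 3 vowels (dafamek → midafamek, lulowad → milulowad, telahod → mitelahod) add the prefix mi-.
The other pattern: stems with 1 vowel add de- … -ak around the stem.
So bosduzob → mibosduzob.

mibosduzob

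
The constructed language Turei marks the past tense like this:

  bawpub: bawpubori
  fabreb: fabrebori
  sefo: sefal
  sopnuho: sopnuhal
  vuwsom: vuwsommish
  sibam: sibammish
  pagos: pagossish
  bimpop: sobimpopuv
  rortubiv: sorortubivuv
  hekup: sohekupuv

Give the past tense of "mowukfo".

sefo and vuwsom both have last vowel 'o' yet inflect differently (sefal, vuwsommish), so the last vowel is not what conditions the rule; the final letter is.
"mowukfo" ends in -o. The stems ending in -o (sefo → sefal, sopnuho → sopnuhal) drop the final letter and add -al.
So mowukfo → mowukfal.

mowukfal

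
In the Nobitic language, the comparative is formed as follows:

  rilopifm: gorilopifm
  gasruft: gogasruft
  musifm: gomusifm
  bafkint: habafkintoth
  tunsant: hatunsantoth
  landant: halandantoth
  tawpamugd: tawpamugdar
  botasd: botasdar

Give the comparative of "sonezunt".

gasruft and bafkint both end in -t yet inflect differently (gogasruft, habafkintoth), so the final letter is not what conditions the rule; the second-to-last letter is.
"sonezunt" has second-to-last letter 'n'. The stems whose second-to-last letter is 'n' (bafkint → habafkintoth, tunsant → hatunsantoth, landant → halandantoth) add ha- … -oth around the stem.
The other patterns: stems whose second-to-last letter is 'f' add the prefix go-; stems whose second-to-last letter is 'g' or 's' add -ar.
So sonezunt → hasonezuntoth.

hasonezuntoth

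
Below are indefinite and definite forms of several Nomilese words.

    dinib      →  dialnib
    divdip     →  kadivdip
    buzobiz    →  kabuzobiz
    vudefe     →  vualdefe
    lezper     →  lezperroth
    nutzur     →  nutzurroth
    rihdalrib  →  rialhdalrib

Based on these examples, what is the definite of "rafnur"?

divdip and rihdalrib both have last vowel 'i' yet inflect differently (kadivdip, rialhdalrib), so the last vowel is not what conditions the rule; the final letter is.
"rafnur" ends in -r. The stems ending in -r (lezper → lezperroth, nutzur → nutzurroth) double the final consonant and add -oth.
So rafnur → rafnurroth.

rafnurroth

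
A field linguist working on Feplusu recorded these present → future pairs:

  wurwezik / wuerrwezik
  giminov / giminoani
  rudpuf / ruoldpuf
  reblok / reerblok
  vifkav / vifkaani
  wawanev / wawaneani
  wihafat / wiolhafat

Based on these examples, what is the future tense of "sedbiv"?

sedbiani

"sedbiv" ends in -v. The stems ending in -v (giminov → giminoani, vifkav → vifkaani, wawanev → wawaneani) drop the final letter and add -ani.
So sedbiv → sedbiani.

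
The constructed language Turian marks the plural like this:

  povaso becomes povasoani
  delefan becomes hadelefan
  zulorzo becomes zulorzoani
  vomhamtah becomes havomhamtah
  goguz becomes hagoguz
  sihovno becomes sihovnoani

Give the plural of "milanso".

"milanso" ends in -o. The stems ending in -o (zulorzo → zulorzoani, povaso → povasoani, sihovno → sihovnoani) add -ani.
The other pattern: stems ending in -h, -n or -z add the prefix ha-.
So milanso → milansoani.

milansoani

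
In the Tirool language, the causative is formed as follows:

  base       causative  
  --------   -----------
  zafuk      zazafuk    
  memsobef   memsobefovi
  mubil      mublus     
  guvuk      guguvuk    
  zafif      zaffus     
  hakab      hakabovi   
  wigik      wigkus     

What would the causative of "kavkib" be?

kavkbus

"kavkib" has last vowel 'i'. The stems whose last vowel is 'i' (mubil → mublus, wigik → wigkus, zafif → zaffus) delete the last vowel and add -us.
So kavkib → kavkbus.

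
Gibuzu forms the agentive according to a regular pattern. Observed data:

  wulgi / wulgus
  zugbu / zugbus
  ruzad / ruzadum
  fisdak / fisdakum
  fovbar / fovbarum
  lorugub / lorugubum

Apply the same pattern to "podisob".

zugbu and lorugub both have last vowel 'u' yet inflect differently (zugbus, lorugubum), so the last vowel is not what conditions the rule; whether the stem ends in a vowel or a consonant is.
"podisob" ends in a consonant. The stems ending in a consonant (ruzad → ruzadum, fisdak → fisdakum, fovbar → fovbarum) add -um.
The other pattern: stems ending in a vowel drop the final letter and add -us.
So podisob → podisobum.

podisobum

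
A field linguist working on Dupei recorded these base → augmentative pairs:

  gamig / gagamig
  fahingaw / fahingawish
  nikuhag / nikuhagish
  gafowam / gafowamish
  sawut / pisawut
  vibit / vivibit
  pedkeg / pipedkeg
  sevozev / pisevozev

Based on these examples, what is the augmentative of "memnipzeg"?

gamig and nikuhag both end in -g yet inflect differently (gagamig, nikuhagish), so the final letter is not what conditions the rule; the last vowel is.
"memnipzeg" has last vowel 'e'. The stems whose last vowel is 'e' (sevozev → pisevozev, pedkeg → pipedkeg) add the prefix pi-.
The other patterns: stems whose last vowel is 'i' repeat the first consonant+vowel as a prefix; stems whose last vowel is 'a' add -ish.
So memnipzeg → pimemnipzeg.

pimemnipzeg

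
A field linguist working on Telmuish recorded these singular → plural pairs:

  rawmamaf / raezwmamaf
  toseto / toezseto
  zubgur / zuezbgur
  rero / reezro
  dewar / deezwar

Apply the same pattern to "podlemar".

poezdlemar

Every pair shown (rawmamaf → raezwmamaf, toseto → toezseto, zubgur → zuezbgur, …) follows the same rule: insert -ez- after the first vowel.
So podlemar → poezdlemar.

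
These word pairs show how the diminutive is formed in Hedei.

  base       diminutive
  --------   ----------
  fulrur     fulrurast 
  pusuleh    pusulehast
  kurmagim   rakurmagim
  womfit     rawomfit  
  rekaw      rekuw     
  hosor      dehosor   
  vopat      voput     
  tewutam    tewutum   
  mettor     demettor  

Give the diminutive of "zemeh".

"zemeh" has last vowel 'e'. The one such stem in the data (pusuleh → pusulehast) adds -ast, so the same rule applies.
The other patterns: stems whose last vowel is 'o' add the prefix de-; stems whose last vowel is 'i' add the prefix ra-; stems whose last vowel is 'a' change the last vowel to 'u'.
So zemeh → zemehast.

zemehast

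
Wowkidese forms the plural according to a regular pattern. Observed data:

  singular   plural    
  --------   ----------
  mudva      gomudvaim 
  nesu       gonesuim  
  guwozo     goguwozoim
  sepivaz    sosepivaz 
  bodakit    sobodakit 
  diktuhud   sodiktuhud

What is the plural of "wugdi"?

gowugdiim

mudva and sepivaz both have last vowel 'a' yet inflect differently (gomudvaim, sosepivaz), so the last vowel is not what conditions the rule; whether the stem ends in a vowel or a consonant is.
"wugdi" ends in a vowel. The stems ending in a vowel (mudva → gomudvaim, nesu → gonesuim, guwozo → goguwozoim) add go- … -im around the stem.
So wugdi → gowugdiim.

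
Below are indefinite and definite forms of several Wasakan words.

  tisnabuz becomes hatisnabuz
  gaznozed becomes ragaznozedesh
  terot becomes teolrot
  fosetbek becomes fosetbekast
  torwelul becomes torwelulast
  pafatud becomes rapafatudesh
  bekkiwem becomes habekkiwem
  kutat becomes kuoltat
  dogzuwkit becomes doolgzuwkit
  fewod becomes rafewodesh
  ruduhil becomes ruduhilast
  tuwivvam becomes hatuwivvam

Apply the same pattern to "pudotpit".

ruduhil and dogzuwkit both have last vowel 'i' yet inflect differently (ruduhilast, doolgzuwkit), so the last vowel is not what conditions the rule; the final letter is.
"pudotpit" ends in -t. The stems ending in -t (terot → teolrot, dogzuwkit → doolgzuwkit, kutat → kuoltat) insert -ol- after the first vowel.
So pudotpit → puoldotpit.

puoldotpit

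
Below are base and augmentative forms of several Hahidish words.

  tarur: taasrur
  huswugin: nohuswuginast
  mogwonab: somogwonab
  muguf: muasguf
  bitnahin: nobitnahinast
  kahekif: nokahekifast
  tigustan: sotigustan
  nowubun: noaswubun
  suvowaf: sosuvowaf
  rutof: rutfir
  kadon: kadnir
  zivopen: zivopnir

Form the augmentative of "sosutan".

"sosutan" has last vowel 'a'. The stems whose last vowel is 'a' (suvowaf → sosuvowaf, mogwonab → somogwonab, tigustan → sotigustan) add the prefix so-.
So sosutan → sososutan.

sososutan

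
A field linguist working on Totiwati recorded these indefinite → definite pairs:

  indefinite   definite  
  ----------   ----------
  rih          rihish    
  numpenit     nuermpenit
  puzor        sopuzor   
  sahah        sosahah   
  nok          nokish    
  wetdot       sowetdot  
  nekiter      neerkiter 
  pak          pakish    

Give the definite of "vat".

rih and sahah both end in -h yet inflect differently (rihish, sosahah), so the final letter is not what conditions the rule; the number of vowels is.
"vat" has 1 vowel. The stems with 1 vowel (nok → nokish, rih → rihish, pak → pakish) add -ish.
The other patterns: stems with 2 vowels add the prefix so-; stems with 3 vowels insert -er- after the first vowel.
So vat → vatish.

vatish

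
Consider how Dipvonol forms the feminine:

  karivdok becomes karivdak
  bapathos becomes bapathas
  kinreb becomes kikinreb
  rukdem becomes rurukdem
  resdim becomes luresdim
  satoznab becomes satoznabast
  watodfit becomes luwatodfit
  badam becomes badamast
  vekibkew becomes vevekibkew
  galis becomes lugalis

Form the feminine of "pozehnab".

pozehnabast

rukdem and resdim both end in -m yet inflect differently (rurukdem, luresdim), so the final letter is not what conditions the rule; the last vowel is.
"pozehnab" has last vowel 'a'. The stems whose last vowel is 'a' (badam → badamast, satoznab → satoznabast) add -ast.
The other patterns: stems whose last vowel is 'o' change the last vowel to 'a'; stems whose last vowel is 'e' repeat the first consonant+vowel as a prefix; stems whose last vowel is 'i' add the prefix lu-.
So pozehnab → pozehnabast.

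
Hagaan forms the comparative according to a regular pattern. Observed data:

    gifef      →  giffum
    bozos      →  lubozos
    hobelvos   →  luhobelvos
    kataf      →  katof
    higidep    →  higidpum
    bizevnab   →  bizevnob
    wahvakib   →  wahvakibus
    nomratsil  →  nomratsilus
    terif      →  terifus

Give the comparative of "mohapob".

lumohapob

terif and kataf both end in -f yet inflect differently (terifus, katof), so the final letter is not what conditions the rule; the last vowel is.
"mohapob" has last vowel 'o'. The stems whose last vowel is 'o' (hobelvos → luhobelvos, bozos → lubozos) add the prefix lu-.
The other patterns: stems whose last vowel is 'i' add -us; stems whose last vowel is 'a' change the last vowel to 'o'; stems whose last vowel is 'e' delete the last vowel and add -um.
So mohapob → lumohapob.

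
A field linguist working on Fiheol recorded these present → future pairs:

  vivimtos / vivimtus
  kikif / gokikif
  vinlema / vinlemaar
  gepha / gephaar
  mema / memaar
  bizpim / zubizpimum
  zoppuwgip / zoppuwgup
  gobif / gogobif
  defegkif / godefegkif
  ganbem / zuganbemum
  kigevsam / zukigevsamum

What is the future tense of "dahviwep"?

defegkif and bizpim both have last vowel 'i' yet inflect differently (godefegkif, zubizpimum), so the last vowel is not what conditions the rule; the final letter is.
"dahviwep" ends in -p. The one such stem in the data (zoppuwgip → zoppuwgup) changes the last vowel to 'u' (as does vivimtos), so the same rule applies.
So dahviwep → dahviwup.

dahviwup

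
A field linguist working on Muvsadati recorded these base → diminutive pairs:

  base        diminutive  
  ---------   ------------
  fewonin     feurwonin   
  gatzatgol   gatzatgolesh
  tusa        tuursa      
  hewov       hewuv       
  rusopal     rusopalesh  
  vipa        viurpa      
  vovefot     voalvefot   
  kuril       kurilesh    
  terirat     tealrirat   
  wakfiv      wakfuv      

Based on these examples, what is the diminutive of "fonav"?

vovefot and gatzatgol both have last vowel 'o' yet inflect differently (voalvefot, gatzatgolesh), so the last vowel is not what conditions the rule; the final letter is.
"fonav" ends in -v. The stems ending in -v (wakfiv → wakfuv, hewov → hewuv) change the last vowel to 'u'.
The other patterns: stems ending in -t insert -al- after the first vowel; stems ending in -l add -esh; stems ending in -a or -n insert -ur- after the first vowel.
So fonav → fonuv.

fonuv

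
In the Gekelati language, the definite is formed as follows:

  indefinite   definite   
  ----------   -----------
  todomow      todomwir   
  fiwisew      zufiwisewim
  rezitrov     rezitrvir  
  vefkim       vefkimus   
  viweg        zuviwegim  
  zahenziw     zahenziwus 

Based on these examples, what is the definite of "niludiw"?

niludiwus

fiwisew and zahenziw both end in -w yet inflect differently (zufiwisewim, zahenziwus), so the final letter is not what conditions the rule; the last vowel is.
"niludiw" has last vowel 'i'. The stems whose last vowel is 'i' (vefkim → vefkimus, zahenziw → zahenziwus) add -us.
So niludiw → niludiwus.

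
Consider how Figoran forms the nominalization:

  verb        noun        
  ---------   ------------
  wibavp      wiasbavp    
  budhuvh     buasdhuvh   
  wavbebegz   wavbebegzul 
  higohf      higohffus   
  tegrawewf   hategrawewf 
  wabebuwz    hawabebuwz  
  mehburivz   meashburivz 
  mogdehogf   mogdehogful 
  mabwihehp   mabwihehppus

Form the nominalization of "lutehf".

lutehffus

mogdehogf and higohf both end in -f yet inflect differently (mogdehogful, higohffus), so the final letter is not what conditions the rule; the second-to-last letter is.
"lutehf" has second-to-last letter 'h'. The stems whose second-to-last letter is 'h' (mabwihehp → mabwihehppus, higohf → higohffus) double the final consonant and add -us.
So lutehf → lutehffus.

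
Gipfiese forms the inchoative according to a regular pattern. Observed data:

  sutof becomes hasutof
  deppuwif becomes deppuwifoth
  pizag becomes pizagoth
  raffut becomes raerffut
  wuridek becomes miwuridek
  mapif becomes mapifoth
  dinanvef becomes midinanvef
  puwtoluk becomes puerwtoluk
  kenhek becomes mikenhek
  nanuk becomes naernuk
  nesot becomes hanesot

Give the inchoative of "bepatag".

bepatagoth

"bepatag" has last vowel 'a'. The one such stem in the data (pizag → pizagoth) adds -oth, so the same rule applies.
The other patterns: stems whose last vowel is 'e' add the prefix mi-; stems whose last vowel is 'o' add the prefix ha-; stems whose last vowel is 'u' insert -er- after the first vowel.
So bepatag → bepatagoth.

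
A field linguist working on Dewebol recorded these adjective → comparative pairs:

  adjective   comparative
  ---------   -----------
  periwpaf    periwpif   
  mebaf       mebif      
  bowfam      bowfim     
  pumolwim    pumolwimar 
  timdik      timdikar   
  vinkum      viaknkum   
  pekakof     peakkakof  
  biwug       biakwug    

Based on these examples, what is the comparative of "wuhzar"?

"wuhzar" has last vowel 'a'. The stems whose last vowel is 'a' (periwpaf → periwpif, mebaf → mebif, bowfam → bowfim) change the last vowel to 'i'.
The other patterns: stems whose last vowel is 'i' add -ar; stems whose last vowel is 'o' or 'u' insert -ak- after the first vowel.
So wuhzar → wuhzir.

wuhzir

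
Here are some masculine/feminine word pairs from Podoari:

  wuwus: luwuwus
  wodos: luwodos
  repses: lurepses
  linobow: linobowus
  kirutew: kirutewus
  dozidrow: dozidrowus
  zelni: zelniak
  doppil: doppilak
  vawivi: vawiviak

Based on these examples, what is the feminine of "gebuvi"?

gebuviak

wodos and linobow both have last vowel 'o' yet inflect differently (luwodos, linobowus), so the last vowel is not what conditions the rule; the final letter is.
"gebuvi" ends in -i. The stems ending in -i (zelni → zelniak, vawivi → vawiviak) add -ak.
So gebuvi → gebuviak.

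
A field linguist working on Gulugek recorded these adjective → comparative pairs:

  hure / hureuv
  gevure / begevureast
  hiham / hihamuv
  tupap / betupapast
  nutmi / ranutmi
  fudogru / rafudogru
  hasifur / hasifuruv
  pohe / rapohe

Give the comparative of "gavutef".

begavutefast

"gavutef" begins with g-. The one such stem in the data (gevure → begevureast) adds be- … -ast around the stem, so the same rule applies.
The other patterns: stems beginning with h- add -uv; stems beginning with f-, n- or p- add the prefix ra-.
So gavutef → begavutefast.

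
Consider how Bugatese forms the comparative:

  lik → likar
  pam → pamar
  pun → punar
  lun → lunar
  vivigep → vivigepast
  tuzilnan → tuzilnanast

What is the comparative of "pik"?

pikar

"pik" has 1 vowel. The stems with 1 vowel (lik → likar, pam → pamar, pun → punar) add -ar.
The other pattern: stems with 3 vowels add -ast.
So pik → pikar.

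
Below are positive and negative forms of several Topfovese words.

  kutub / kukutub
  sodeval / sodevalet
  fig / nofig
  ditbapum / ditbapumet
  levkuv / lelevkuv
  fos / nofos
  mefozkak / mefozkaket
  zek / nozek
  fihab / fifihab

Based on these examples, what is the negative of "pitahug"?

zek and mefozkak both end in -k yet inflect differently (nozek, mefozkaket), so the final letter is not what conditions the rule; the number of vowels is.
"pitahug" has 3 vowels. The stems with 3 vowels (ditbapum → ditbapumet, sodeval → sodevalet, mefozkak → mefozkaket) add -et.
The other patterns: stems with 1 vowel add the prefix no-; stems with 2 vowels repeat the first consonant+vowel as a prefix.
So pitahug → pitahuget.

pitahuget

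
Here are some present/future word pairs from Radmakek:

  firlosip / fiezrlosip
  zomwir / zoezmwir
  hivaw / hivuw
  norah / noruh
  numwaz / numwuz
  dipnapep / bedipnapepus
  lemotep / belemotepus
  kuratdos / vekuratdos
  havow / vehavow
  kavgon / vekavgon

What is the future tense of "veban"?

vebun

"veban" has last vowel 'a'. The stems whose last vowel is 'a' (hivaw → hivuw, norah → noruh, numwaz → numwuz) change the last vowel to 'u'.
The other patterns: stems whose last vowel is 'i' insert -ez- after the first vowel; stems whose last vowel is 'e' add be- … -us around the stem; stems whose last vowel is 'o' add the prefix ve-.
So veban → vebun.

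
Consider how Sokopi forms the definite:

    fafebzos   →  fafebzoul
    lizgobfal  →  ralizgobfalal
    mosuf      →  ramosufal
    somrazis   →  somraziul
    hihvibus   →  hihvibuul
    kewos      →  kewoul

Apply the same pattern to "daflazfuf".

radaflazfufal

hihvibus and mosuf both have last vowel 'u' yet inflect differently (hihvibuul, ramosufal), so the last vowel is not what conditions the rule; the final letter is.
"daflazfuf" ends in -f. The one such stem in the data (mosuf → ramosufal) adds ra- … -al around the stem, so the same rule applies.
So daflazfuf → radaflazfufal.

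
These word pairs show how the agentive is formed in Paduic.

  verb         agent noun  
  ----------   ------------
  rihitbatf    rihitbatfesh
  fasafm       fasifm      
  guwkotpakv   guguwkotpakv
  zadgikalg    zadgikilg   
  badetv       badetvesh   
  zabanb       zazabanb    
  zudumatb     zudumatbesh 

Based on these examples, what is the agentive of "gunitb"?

guwkotpakv and badetv both end in -v yet inflect differently (guguwkotpakv, badetvesh), so the final letter is not what conditions the rule; the second-to-last letter is.
"gunitb" has second-to-last letter 't'. The stems whose second-to-last letter is 't' (rihitbatf → rihitbatfesh, badetv → badetvesh, zudumatb → zudumatbesh) add -esh.
So gunitb → gunitbesh.

gunitbesh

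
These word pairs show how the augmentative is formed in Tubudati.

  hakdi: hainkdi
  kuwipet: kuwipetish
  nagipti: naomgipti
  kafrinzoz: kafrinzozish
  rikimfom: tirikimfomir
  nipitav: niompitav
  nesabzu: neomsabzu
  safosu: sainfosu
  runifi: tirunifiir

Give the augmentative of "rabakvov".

tirabakvovir

"rabakvov" begins with r-. The stems beginning with r- (runifi → tirunifiir, rikimfom → tirikimfomir) add ti- … -ir around the stem.
So rabakvov → tirabakvovir.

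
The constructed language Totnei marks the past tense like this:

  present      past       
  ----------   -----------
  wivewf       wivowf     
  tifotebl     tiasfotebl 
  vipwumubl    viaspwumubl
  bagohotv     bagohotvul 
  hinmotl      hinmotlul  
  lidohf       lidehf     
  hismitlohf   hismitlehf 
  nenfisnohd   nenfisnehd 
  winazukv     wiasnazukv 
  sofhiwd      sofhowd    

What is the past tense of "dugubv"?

lidohf and wivewf both end in -f yet inflect differently (lidehf, wivowf), so the final letter is not what conditions the rule; the second-to-last letter is.
"dugubv" has second-to-last letter 'b'. The stems whose second-to-last letter is 'b' (vipwumubl → viaspwumubl, tifotebl → tiasfotebl) insert -as- after the first vowel.
The other patterns: stems whose second-to-last letter is 't' add -ul; stems whose second-to-last letter is 'h' change the last vowel to 'e'; stems whose second-to-last letter is 'w' change the last vowel to 'o'.
So dugubv → duasgubv.

duasgubv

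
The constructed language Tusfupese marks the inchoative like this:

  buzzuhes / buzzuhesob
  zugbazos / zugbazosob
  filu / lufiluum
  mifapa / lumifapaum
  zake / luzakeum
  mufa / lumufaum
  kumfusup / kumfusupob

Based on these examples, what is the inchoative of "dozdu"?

ludozduum

buzzuhes and zake both have last vowel 'e' yet inflect differently (buzzuhesob, luzakeum), so the last vowel is not what conditions the rule; whether the stem ends in a vowel or a consonant is.
"dozdu" ends in a vowel. The stems ending in a vowel (zake → luzakeum, filu → lufiluum, mifapa → lumifapaum) add lu- … -um around the stem.
So dozdu → ludozduum.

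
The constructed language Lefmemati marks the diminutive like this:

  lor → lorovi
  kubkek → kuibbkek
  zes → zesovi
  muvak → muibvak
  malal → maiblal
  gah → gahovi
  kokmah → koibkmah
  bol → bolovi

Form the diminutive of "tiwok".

gah and kokmah both end in -h yet inflect differently (gahovi, koibkmah), so the final letter is not what conditions the rule; the number of vowels is.
"tiwok" has 2 vowels. The stems with 2 vowels (muvak → muibvak, kubkek → kuibbkek, kokmah → koibkmah) insert -ib- after the first vowel.
So tiwok → tiibwok.

tiibwok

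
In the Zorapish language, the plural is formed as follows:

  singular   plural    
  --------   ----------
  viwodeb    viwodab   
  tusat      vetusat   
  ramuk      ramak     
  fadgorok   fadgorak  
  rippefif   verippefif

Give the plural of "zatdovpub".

ramuk and rippefif both begin with r- yet inflect differently (ramak, verippefif), so the first letter is not what conditions the rule; the final letter is.
"zatdovpub" ends in -b. The one such stem in the data (viwodeb → viwodab) changes the last vowel to 'a' (as do fadgorok, ramuk), so the same rule applies.
The other pattern: stems ending in -f or -t add the prefix ve-.
So zatdovpub → zatdovpab.

zatdovpab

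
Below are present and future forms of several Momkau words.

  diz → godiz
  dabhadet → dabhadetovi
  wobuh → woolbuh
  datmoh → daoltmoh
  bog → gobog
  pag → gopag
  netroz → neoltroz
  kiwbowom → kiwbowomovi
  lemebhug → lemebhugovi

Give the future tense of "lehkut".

leolhkut

diz and netroz both end in -z yet inflect differently (godiz, neoltroz), so the final letter is not what conditions the rule; the number of vowels is.
"lehkut" has 2 vowels. The stems with 2 vowels (datmoh → daoltmoh, wobuh → woolbuh, netroz → neoltroz) insert -ol- after the first vowel.
The other patterns: stems with 1 vowel add the prefix go-; stems with 3 vowels add -ovi.
So lehkut → leolhkut.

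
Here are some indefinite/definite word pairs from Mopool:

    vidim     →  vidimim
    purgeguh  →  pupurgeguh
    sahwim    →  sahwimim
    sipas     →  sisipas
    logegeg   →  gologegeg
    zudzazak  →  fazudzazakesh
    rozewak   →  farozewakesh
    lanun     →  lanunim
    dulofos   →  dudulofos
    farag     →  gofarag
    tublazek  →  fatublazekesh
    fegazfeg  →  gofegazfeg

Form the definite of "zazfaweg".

tublazek and fegazfeg both have last vowel 'e' yet inflect differently (fatublazekesh, gofegazfeg), so the last vowel is not what conditions the rule; the final letter is.
"zazfaweg" ends in -g. The stems ending in -g (fegazfeg → gofegazfeg, logegeg → gologegeg, farag → gofarag) add the prefix go-.
So zazfaweg → gozazfaweg.

gozazfaweg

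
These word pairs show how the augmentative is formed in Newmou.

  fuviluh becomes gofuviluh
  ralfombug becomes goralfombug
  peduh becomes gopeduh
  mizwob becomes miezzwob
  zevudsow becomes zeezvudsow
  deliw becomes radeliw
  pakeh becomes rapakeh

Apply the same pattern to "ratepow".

zevudsow and deliw both end in -w yet inflect differently (zeezvudsow, radeliw), so the final letter is not what conditions the rule; the last vowel is.
"ratepow" has last vowel 'o'. The stems whose last vowel is 'o' (mizwob → miezzwob, zevudsow → zeezvudsow) insert -ez- after the first vowel.
The other patterns: stems whose last vowel is 'u' add the prefix go-; stems whose last vowel is 'e' or 'i' add the prefix ra-.
So ratepow → raeztepow.

raeztepow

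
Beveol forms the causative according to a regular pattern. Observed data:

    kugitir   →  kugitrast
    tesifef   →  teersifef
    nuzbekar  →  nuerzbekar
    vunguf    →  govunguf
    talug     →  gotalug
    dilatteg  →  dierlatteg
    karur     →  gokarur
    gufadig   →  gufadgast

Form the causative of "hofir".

hofrast

karur and kugitir both end in -r yet inflect differently (gokarur, kugitrast), so the final letter is not what conditions the rule; the last vowel is.
"hofir" has last vowel 'i'. The stems whose last vowel is 'i' (kugitir → kugitrast, gufadig → gufadgast) delete the last vowel and add -ast.
The other patterns: stems whose last vowel is 'u' add the prefix go-; stems whose last vowel is 'a' or 'e' insert -er- after the first vowel.
So hofir → hofrast.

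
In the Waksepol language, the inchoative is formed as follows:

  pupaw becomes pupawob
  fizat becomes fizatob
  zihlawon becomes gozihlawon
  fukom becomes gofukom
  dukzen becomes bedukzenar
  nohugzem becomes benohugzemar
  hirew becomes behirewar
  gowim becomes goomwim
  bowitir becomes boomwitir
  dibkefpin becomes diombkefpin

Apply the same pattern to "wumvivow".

gowumvivow

zihlawon and dukzen both end in -n yet inflect differently (gozihlawon, bedukzenar), so the final letter is not what conditions the rule; the last vowel is.
"wumvivow" has last vowel 'o'. The stems whose last vowel is 'o' (zihlawon → gozihlawon, fukom → gofukom) add the prefix go-.
The other patterns: stems whose last vowel is 'a' add -ob; stems whose last vowel is 'e' add be- … -ar around the stem; stems whose last vowel is 'i' insert -om- after the first vowel.
So wumvivow → gowumvivow.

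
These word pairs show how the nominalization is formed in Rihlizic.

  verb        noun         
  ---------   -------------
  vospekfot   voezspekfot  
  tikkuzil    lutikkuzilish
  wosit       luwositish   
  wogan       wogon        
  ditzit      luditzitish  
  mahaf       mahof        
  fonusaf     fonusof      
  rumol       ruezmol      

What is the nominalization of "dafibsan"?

"dafibsan" has last vowel 'a'. The stems whose last vowel is 'a' (fonusaf → fonusof, wogan → wogon, mahaf → mahof) change the last vowel to 'o'.
So dafibsan → dafibson.

dafibson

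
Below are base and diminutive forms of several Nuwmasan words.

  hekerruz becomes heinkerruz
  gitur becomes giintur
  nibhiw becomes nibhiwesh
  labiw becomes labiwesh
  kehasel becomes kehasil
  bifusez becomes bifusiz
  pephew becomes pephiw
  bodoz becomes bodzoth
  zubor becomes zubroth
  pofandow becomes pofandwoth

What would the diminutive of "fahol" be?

hekerruz and bifusez both end in -z yet inflect differently (heinkerruz, bifusiz), so the final letter is not what conditions the rule; the last vowel is.
"fahol" has last vowel 'o'. The stems whose last vowel is 'o' (bodoz → bodzoth, zubor → zubroth, pofandow → pofandwoth) delete the last vowel and add -oth.
The other patterns: stems whose last vowel is 'u' insert -in- after the first vowel; stems whose last vowel is 'i' add -esh; stems whose last vowel is 'e' change the last vowel to 'i'.
So fahol → fahloth.

fahloth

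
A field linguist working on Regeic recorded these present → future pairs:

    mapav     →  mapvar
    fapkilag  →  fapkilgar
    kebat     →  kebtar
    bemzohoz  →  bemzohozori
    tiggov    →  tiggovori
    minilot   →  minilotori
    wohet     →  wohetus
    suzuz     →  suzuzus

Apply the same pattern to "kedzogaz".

kedzogzar

mapav and tiggov both end in -v yet inflect differently (mapvar, tiggovori), so the final letter is not what conditions the rule; the last vowel is.
"kedzogaz" has last vowel 'a'. The stems whose last vowel is 'a' (mapav → mapvar, fapkilag → fapkilgar, kebat → kebtar) delete the last vowel and add -ar.
The other patterns: stems whose last vowel is 'o' add -ori; stems whose last vowel is 'e' or 'u' add -us.
So kedzogaz → kedzogzar.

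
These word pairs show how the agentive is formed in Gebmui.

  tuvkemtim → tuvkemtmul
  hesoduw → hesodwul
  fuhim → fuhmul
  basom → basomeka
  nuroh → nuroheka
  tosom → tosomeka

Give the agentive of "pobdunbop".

pobdunbopeka

tosom and tuvkemtim both end in -m yet inflect differently (tosomeka, tuvkemtmul), so the final letter is not what conditions the rule; the last vowel is.
"pobdunbop" has last vowel 'o'. The stems whose last vowel is 'o' (tosom → tosomeka, basom → basomeka, nuroh → nuroheka) add -eka.
The other pattern: stems whose last vowel is 'i' or 'u' delete the last vowel and add -ul.
So pobdunbop → pobdunbopeka.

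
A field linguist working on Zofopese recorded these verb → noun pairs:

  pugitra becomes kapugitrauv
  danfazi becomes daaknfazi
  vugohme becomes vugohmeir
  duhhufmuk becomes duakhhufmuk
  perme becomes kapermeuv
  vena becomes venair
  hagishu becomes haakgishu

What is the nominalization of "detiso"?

"detiso" begins with d-. The stems beginning with d- (danfazi → daaknfazi, duhhufmuk → duakhhufmuk) insert -ak- after the first vowel.
The other patterns: stems beginning with p- add ka- … -uv around the stem; stems beginning with v- add -ir.
So detiso → deaktiso.

deaktiso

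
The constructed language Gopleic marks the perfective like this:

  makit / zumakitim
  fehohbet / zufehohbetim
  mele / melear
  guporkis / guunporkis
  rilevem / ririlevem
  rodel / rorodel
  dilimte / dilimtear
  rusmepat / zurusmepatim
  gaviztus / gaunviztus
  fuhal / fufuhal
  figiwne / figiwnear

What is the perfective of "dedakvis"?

"dedakvis" ends in -s. The stems ending in -s (guporkis → guunporkis, gaviztus → gaunviztus) insert -un- after the first vowel.
So dedakvis → deundakvis.

deundakvis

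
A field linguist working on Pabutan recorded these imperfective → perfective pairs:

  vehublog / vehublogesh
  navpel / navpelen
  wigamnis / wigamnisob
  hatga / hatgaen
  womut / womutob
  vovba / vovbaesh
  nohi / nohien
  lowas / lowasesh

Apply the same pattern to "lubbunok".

lubbunokesh

wigamnis and lowas both end in -s yet inflect differently (wigamnisob, lowasesh), so the final letter is not what conditions the rule; the first letter is.
"lubbunok" begins with l-. The one such stem in the data (lowas → lowasesh) adds -esh, so the same rule applies.
So lubbunok → lubbunokesh.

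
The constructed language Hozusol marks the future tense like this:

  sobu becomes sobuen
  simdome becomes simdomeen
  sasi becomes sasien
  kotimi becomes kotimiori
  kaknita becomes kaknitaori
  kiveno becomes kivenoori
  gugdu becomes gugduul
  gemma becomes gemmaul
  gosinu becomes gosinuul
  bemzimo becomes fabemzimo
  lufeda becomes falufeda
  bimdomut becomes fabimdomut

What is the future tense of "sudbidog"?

sudbidogen

sasi and kotimi both end in -i yet inflect differently (sasien, kotimiori), so the final letter is not what conditions the rule; the first letter is.
"sudbidog" begins with s-. The stems beginning with s- (sobu → sobuen, simdome → simdomeen, sasi → sasien) add -en.
The other patterns: stems beginning with k- add -ori; stems beginning with g- add -ul; stems beginning with b- or l- add the prefix fa-.
So sudbidog → sudbidogen.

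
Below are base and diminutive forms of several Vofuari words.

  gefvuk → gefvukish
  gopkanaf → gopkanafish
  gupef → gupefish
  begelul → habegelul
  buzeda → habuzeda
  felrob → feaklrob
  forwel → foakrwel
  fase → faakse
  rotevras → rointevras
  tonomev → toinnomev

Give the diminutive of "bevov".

begelul and forwel both end in -l yet inflect differently (habegelul, foakrwel), so the final letter is not what conditions the rule; the first letter is.
"bevov" begins with b-. The stems beginning with b- (begelul → habegelul, buzeda → habuzeda) add the prefix ha-.
So bevov → habevov.

habevov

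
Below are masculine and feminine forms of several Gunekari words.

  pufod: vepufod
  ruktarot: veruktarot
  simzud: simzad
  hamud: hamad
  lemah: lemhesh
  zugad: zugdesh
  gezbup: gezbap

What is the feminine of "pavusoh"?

pufod and zugad both end in -d yet inflect differently (vepufod, zugdesh), so the final letter is not what conditions the rule; the last vowel is.
"pavusoh" has last vowel 'o'. The stems whose last vowel is 'o' (pufod → vepufod, ruktarot → veruktarot) add the prefix ve-.
So pavusoh → vepavusoh.

vepavusoh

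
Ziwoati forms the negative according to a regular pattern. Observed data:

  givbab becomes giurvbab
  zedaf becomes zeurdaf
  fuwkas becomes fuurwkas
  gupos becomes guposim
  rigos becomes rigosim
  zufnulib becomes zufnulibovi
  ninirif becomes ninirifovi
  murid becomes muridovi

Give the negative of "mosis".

"mosis" has last vowel 'i'. The stems whose last vowel is 'i' (zufnulib → zufnulibovi, ninirif → ninirifovi, murid → muridovi) add -ovi.
The other patterns: stems whose last vowel is 'a' insert -ur- after the first vowel; stems whose last vowel is 'o' add -im.
So mosis → mosisovi.

mosisovi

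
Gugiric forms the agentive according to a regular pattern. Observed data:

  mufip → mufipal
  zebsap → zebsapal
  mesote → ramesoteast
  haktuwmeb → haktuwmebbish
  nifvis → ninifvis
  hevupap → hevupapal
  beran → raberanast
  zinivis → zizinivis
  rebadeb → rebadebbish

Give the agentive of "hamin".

zinivis and mufip both have last vowel 'i' yet inflect differently (zizinivis, mufipal), so the last vowel is not what conditions the rule; the final letter is.
"hamin" ends in -n. The one such stem in the data (beran → raberanast) adds ra- … -ast around the stem, so the same rule applies.
The other patterns: stems ending in -b double the final consonant and add -ish; stems ending in -s repeat the first consonant+vowel as a prefix; stems ending in -p add -al.
So hamin → rahaminast.

rahaminast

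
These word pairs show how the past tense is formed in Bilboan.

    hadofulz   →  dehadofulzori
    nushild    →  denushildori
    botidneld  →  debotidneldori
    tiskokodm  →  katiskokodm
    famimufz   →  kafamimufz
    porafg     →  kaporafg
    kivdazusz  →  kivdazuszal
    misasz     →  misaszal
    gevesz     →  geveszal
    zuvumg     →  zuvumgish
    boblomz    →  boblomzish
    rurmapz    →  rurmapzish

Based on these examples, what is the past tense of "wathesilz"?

"wathesilz" has second-to-last letter 'l'. The stems whose second-to-last letter is 'l' (hadofulz → dehadofulzori, nushild → denushildori, botidneld → debotidneldori) add de- … -ori around the stem.
So wathesilz → dewathesilzori.

dewathesilzori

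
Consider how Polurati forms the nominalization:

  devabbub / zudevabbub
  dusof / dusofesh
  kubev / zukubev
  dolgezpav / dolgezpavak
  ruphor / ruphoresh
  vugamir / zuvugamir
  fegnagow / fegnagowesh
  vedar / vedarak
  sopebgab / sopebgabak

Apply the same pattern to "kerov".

ruphor and vedar both end in -r yet inflect differently (ruphoresh, vedarak), so the final letter is not what conditions the rule; the last vowel is.
"kerov" has last vowel 'o'. The stems whose last vowel is 'o' (fegnagow → fegnagowesh, dusof → dusofesh, ruphor → ruphoresh) add -esh.
The other patterns: stems whose last vowel is 'a' add -ak; stems whose last vowel is 'e', 'i' or 'u' add the prefix zu-.
So kerov → kerovesh.

kerovesh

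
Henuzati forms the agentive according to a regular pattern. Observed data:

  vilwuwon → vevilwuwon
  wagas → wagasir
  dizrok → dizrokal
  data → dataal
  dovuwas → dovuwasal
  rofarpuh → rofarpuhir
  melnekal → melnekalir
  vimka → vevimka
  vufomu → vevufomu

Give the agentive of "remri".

"remri" begins with r-. The one such stem in the data (rofarpuh → rofarpuhir) adds -ir, so the same rule applies.
So remri → remriir.

remriir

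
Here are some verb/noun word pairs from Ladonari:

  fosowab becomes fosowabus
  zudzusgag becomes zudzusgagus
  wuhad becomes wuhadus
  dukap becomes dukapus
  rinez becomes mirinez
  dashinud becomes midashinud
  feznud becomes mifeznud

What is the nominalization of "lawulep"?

milawulep

wuhad and dashinud both end in -d yet inflect differently (wuhadus, midashinud), so the final letter is not what conditions the rule; the last vowel is.
"lawulep" has last vowel 'e'. The one such stem in the data (rinez → mirinez) adds the prefix mi-, so the same rule applies.
So lawulep → milawulep.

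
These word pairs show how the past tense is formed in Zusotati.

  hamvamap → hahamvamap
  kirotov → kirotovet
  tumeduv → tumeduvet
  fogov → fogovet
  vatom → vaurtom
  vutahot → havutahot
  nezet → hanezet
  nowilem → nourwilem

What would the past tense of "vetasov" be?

vetasovet

vatom and kirotov both have last vowel 'o' yet inflect differently (vaurtom, kirotovet), so the last vowel is not what conditions the rule; the final letter is.
"vetasov" ends in -v. The stems ending in -v (kirotov → kirotovet, fogov → fogovet, tumeduv → tumeduvet) add -et.
So vetasov → vetasovet.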